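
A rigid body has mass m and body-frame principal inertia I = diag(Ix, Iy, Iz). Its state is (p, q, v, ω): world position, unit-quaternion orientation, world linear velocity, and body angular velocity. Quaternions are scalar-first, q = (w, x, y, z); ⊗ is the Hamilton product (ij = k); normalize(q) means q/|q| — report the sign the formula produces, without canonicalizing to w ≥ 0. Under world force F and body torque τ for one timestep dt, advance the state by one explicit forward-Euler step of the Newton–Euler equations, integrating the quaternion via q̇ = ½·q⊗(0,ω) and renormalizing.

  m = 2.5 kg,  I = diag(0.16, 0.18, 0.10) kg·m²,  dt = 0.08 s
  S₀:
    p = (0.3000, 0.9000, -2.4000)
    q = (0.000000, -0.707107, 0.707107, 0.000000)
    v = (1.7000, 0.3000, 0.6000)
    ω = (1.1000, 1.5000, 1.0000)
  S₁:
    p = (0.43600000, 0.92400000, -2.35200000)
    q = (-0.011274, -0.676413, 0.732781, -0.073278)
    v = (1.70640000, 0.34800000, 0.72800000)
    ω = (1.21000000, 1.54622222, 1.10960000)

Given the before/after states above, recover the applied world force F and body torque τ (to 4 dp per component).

F = (0.2000, 1.5000, 4.0000)
τ = (0.1000, 0.1700, 0.1700)

ω₁ − ω₀ = (0.11000000, 0.04622222, 0.10960000)
τ = I·(Δω/dt) + ω₀×(Iω₀) = (0.1000, 0.1700, 0.1700)
Δv = v₁−v₀ = (0.00640000, 0.04800000, 0.12800000)
m·(v₁−v₀)/dt = (0.2000, 1.5000, 4.0000)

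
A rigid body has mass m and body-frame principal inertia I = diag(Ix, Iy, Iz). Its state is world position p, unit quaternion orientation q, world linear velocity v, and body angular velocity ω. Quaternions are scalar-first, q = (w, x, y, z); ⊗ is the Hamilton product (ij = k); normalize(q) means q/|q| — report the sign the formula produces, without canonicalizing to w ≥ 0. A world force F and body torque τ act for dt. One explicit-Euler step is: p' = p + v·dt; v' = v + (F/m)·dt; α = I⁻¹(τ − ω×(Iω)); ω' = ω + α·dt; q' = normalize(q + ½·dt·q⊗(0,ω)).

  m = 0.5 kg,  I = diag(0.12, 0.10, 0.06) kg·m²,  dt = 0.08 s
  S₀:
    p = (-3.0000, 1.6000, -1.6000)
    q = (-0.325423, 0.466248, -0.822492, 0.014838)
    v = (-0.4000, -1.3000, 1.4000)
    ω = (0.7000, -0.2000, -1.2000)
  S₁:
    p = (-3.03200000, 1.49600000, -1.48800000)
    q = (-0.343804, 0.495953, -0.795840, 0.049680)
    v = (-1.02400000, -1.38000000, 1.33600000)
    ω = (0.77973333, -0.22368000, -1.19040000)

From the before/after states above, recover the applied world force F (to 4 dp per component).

velocity change Δv = (-0.62400000, -0.08000000, -0.06400000)
F = m·Δv/dt = (-3.9000, -0.5000, -0.4000)

F = (-3.9000, -0.5000, -0.4000)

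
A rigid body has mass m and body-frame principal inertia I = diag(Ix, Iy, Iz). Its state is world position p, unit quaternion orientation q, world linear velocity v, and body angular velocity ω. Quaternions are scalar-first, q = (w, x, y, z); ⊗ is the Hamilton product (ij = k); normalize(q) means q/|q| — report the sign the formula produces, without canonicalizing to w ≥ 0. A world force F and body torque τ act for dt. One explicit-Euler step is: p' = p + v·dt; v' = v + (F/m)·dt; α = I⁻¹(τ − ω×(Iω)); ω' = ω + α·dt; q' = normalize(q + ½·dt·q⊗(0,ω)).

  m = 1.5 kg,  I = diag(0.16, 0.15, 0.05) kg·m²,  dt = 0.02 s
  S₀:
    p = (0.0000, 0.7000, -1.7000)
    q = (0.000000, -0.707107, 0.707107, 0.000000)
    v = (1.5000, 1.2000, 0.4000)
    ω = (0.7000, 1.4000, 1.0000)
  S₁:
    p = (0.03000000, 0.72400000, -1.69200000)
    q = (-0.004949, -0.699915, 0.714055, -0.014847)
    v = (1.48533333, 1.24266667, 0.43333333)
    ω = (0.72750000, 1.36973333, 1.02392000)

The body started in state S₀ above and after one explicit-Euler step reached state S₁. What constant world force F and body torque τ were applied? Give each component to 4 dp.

F = (-1.1000, 3.2000, 2.5000)
τ = (0.0800, -0.1500, 0.0500)

Δv = v₁−v₀ = (-0.01466667, 0.04266667, 0.03333333)
applied force F = (-1.1000, 3.2000, 2.5000)
rate change Δω = (0.02750000, -0.03026667, 0.02392000)
gyro term ω₀×Iω₀ = (-0.1400, 0.0770, -0.0098)
applied torque τ = (0.0800, -0.1500, 0.0500)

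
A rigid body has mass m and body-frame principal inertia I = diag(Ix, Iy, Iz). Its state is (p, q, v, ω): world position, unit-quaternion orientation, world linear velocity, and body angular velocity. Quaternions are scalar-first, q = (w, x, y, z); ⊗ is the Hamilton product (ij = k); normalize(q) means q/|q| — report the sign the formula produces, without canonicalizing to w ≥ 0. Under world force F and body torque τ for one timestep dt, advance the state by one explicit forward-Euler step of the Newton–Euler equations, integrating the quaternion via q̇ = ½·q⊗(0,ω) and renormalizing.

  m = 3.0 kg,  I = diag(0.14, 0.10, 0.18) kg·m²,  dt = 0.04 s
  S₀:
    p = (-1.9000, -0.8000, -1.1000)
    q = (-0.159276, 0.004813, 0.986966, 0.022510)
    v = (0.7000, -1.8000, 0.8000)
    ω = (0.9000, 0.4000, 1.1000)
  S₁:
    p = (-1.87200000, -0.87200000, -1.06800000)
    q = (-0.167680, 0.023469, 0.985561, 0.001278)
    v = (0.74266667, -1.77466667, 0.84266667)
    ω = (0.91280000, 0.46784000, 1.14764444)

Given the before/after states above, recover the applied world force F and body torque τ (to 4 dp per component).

ω₁ − ω₀ = (0.01280000, 0.06784000, 0.04764444)
I·α + gyro = (0.0800, 0.1300, 0.2000)
v₁ − v₀ = (0.04266667, 0.02533333, 0.04266667)
m·(v₁−v₀)/dt = (3.2000, 1.9000, 3.2000)

F = (3.2000, 1.9000, 3.2000)
τ = (0.0800, 0.1300, 0.2000)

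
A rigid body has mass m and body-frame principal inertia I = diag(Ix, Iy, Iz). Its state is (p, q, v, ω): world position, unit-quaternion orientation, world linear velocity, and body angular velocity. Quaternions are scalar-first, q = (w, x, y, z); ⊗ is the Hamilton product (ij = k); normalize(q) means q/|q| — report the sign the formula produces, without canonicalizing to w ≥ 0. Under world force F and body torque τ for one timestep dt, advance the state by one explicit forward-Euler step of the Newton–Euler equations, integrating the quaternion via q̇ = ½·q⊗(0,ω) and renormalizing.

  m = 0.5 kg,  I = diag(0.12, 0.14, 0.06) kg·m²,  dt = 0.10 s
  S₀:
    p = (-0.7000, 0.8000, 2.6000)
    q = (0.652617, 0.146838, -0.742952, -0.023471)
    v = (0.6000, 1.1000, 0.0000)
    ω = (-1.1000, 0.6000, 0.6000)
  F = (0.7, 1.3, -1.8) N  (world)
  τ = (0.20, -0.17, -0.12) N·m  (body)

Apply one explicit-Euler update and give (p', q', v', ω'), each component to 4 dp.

p' = (-0.6400, 0.9100, 2.6000)
q' = (0.6820, 0.0891, -0.7247, -0.0403)
v' = (0.7400, 1.3600, -0.3600)
ω' = (-0.9093, 0.5069, 0.4220)

p + v·dt = (-0.6400, 0.9100, 2.6000)
v + (F/m)dt = (0.7400, 1.3600, -0.3600)
α = I⁻¹(τ − ω×Iω) = (1.9067, -0.9314, -1.7800)
ω + α·dt = (-0.9093, 0.5069, 0.4220)
Hamilton product q⊗(0,ω) = (0.6213756, -1.1495673, 0.3292855, -0.3375742)
updated quaternion q' = (0.6820, 0.0891, -0.7247, -0.0403)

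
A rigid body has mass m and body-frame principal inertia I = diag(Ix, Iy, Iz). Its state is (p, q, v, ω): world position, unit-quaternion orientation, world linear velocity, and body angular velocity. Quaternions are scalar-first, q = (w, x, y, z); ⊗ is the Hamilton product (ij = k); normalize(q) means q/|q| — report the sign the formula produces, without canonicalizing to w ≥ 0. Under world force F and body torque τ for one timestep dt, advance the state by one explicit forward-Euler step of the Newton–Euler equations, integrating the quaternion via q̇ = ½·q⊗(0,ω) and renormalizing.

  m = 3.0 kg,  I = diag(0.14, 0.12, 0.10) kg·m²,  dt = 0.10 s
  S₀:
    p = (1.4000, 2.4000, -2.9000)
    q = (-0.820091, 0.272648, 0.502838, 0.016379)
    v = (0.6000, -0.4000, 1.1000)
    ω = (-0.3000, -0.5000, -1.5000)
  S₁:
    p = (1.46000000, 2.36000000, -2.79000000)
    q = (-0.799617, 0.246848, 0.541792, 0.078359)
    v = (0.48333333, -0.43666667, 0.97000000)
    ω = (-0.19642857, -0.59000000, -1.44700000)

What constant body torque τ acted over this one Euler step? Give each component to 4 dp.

τ = (0.1300, -0.0900, 0.0500)

rate change Δω = (0.10357143, -0.09000000, 0.05300000)
applied torque τ = (0.1300, -0.0900, 0.0500)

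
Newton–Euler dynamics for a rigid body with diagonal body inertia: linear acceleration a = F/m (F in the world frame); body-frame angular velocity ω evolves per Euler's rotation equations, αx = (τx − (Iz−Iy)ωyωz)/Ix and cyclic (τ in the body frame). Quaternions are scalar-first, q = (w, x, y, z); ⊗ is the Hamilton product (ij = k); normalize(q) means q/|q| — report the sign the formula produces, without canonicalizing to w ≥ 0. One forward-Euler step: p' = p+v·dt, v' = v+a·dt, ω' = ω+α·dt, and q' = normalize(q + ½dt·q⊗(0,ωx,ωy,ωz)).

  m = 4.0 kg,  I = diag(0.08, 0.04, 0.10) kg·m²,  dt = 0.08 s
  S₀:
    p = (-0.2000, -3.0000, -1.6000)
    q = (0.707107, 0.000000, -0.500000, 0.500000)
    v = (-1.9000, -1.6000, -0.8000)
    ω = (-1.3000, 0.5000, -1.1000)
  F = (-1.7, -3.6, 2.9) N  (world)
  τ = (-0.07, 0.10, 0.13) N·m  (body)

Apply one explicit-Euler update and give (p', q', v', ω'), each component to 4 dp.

precession coupling ω×(Iω) = (-0.0330, -0.0286, 0.0260)
α = I⁻¹(τ − ω×Iω) = (-0.4625, 3.2150, 1.0400)
new body rate ω' = (-1.3370, 0.7572, -1.0168)
Hamilton product q⊗(0,ω) = (0.8000000, -0.6192391, -0.2964465, -1.4278177)
q' = normalize(q + ½dt·q⊗(0,ω)) = (0.7373, -0.0247, -0.5106, 0.4418)
p' = p + v·dt = (-0.3520, -3.1280, -1.6640)
v + (F/m)dt = (-1.9340, -1.6720, -0.7420)

p' = (-0.3520, -3.1280, -1.6640)
q' = (0.7373, -0.0247, -0.5106, 0.4418)
v' = (-1.9340, -1.6720, -0.7420)
ω' = (-1.3370, 0.7572, -1.0168)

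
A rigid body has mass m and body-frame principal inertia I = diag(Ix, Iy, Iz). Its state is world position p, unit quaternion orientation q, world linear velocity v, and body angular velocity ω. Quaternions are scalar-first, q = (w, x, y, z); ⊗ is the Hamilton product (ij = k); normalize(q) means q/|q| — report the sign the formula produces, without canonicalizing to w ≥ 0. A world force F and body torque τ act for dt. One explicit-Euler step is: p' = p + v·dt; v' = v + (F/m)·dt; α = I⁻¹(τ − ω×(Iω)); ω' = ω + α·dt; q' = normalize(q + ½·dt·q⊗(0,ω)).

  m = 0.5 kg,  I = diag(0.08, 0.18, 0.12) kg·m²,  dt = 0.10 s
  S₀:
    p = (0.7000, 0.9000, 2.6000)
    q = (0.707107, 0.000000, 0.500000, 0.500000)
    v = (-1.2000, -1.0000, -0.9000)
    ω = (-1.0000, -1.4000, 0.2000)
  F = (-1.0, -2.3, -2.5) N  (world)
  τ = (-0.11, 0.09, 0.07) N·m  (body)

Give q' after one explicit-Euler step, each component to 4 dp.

2q̇ = q⊗(0,ω) = (0.6000000, 0.0928930, -1.4899498, 0.6414214)
q' = normalize(q + ½dt·q⊗(0,ω)) = (0.7344, 0.0046, 0.4239, 0.5301)

q' = (0.7344, 0.0046, 0.4239, 0.5301)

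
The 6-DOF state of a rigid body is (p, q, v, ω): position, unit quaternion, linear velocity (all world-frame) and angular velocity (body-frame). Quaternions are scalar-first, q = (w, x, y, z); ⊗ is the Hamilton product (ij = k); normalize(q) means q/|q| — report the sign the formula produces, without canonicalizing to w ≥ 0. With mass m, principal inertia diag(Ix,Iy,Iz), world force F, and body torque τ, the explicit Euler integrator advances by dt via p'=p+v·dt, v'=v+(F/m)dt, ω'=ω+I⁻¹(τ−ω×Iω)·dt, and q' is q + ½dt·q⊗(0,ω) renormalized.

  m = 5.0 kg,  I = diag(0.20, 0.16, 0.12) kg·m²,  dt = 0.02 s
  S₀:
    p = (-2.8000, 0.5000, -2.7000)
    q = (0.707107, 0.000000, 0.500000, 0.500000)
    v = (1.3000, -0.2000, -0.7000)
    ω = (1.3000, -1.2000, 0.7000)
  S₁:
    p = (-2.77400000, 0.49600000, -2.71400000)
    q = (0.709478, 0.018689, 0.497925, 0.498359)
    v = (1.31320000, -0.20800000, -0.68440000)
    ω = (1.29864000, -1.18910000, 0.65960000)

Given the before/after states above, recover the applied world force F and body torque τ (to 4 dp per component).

v₁ − v₀ = (0.01320000, -0.00800000, 0.01560000)
m·(v₁−v₀)/dt = (3.3000, -2.0000, 3.9000)
ω₁ − ω₀ = (-0.00136000, 0.01090000, -0.04040000)
ω₀×(Iω₀) = (0.0336, 0.0728, 0.0624)
applied torque τ = (0.0200, 0.1600, -0.1800)

F = (3.3000, -2.0000, 3.9000)
τ = (0.0200, 0.1600, -0.1800)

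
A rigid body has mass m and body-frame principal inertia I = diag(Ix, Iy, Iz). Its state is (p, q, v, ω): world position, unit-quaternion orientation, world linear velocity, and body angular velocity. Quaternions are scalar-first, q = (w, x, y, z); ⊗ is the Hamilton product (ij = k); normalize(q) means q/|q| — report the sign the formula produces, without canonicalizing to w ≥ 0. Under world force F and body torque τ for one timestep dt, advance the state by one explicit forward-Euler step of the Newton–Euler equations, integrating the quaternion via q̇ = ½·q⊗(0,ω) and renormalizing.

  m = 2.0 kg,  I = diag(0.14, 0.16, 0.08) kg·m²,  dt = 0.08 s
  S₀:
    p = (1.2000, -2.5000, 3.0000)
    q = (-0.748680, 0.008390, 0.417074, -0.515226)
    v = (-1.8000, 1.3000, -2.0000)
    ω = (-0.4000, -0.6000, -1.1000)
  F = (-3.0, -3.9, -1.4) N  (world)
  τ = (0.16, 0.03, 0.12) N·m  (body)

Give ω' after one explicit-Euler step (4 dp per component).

ω' = (-0.2784, -0.5982, -0.9848)

ω×(Iω) gyroscopic = (-0.0528, 0.0264, 0.0048)
(τ − ω×Iω)/I = (1.5200, 0.0225, 1.4400)
new body rate ω' = (-0.2784, -0.5982, -0.9848)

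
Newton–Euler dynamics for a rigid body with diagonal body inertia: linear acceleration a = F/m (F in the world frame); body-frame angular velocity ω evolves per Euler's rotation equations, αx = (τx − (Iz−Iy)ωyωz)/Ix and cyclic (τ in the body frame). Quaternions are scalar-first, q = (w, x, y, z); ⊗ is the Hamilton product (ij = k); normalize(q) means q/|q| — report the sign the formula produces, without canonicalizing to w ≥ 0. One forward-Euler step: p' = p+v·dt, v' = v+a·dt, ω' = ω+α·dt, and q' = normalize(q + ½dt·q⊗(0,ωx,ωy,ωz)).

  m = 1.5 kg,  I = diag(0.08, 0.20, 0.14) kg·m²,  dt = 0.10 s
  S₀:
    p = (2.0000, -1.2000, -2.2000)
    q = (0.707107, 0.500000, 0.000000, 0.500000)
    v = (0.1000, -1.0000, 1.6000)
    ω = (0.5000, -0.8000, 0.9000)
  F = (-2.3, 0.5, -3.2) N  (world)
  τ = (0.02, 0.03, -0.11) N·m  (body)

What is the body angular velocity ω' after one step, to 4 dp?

(τ − ω×Iω)/I = (-0.2900, 0.2850, -0.4429)
new body rate ω' = (0.4710, -0.7715, 0.8557)

ω' = (0.4710, -0.7715, 0.8557)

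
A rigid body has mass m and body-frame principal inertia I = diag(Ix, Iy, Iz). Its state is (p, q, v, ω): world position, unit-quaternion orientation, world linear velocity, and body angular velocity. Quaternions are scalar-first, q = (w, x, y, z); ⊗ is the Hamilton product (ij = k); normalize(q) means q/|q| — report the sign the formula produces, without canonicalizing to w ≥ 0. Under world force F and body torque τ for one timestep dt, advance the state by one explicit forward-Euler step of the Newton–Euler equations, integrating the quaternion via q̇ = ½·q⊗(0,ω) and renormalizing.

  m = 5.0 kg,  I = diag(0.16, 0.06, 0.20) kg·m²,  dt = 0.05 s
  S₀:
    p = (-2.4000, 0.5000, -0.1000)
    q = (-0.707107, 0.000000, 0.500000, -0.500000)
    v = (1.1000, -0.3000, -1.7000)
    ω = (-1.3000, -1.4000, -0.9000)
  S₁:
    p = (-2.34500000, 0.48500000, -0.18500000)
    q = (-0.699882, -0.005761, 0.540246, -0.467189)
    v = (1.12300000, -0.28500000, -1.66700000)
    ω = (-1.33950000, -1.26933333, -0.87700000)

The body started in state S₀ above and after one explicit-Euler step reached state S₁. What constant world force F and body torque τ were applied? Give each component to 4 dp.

F = (2.3000, 1.5000, 3.3000)
τ = (0.0500, 0.1100, -0.0900)

ω₁ − ω₀ = (-0.03950000, 0.13066667, 0.02300000)
I·α + gyro = (0.0500, 0.1100, -0.0900)
v₁ − v₀ = (0.02300000, 0.01500000, 0.03300000)
applied force F = (2.3000, 1.5000, 3.3000)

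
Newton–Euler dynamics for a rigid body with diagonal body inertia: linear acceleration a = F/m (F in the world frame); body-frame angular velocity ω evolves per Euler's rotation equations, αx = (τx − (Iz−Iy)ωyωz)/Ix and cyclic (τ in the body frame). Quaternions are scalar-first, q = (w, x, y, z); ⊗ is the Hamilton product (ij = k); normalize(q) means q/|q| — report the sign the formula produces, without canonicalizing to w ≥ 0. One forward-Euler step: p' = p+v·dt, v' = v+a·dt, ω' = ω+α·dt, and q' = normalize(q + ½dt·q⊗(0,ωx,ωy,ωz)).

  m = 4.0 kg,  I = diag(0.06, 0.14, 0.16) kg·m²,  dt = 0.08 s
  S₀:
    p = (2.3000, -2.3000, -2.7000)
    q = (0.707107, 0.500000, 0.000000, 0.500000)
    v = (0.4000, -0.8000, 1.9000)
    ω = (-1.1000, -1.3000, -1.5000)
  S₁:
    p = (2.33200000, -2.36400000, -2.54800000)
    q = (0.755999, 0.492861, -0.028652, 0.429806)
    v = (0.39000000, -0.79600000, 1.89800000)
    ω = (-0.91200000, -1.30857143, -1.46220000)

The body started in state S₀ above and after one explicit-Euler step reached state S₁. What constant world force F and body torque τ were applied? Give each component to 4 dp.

F = (-0.5000, 0.2000, -0.1000)
τ = (0.1800, -0.1800, 0.1900)

ω₁ − ω₀ = (0.18800000, -0.00857143, 0.03780000)
applied torque τ = (0.1800, -0.1800, 0.1900)
velocity change Δv = (-0.01000000, 0.00400000, -0.00200000)
applied force F = (-0.5000, 0.2000, -0.1000)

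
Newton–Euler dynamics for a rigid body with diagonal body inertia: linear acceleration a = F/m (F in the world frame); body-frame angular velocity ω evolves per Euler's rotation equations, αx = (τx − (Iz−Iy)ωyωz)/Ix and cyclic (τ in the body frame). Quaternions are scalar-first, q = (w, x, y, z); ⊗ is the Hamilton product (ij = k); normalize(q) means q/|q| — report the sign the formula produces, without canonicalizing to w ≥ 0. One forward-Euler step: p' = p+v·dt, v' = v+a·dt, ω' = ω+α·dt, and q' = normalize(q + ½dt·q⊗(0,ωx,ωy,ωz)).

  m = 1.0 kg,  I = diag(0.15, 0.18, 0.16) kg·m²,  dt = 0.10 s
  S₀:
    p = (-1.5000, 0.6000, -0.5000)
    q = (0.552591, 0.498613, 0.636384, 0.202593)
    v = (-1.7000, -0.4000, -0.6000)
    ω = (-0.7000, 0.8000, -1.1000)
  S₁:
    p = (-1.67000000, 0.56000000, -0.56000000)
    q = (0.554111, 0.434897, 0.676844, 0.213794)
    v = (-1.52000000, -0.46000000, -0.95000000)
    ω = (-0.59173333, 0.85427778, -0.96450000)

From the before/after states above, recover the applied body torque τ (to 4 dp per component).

τ = (0.1800, 0.0900, 0.2000)

ω₁ − ω₀ = (0.10826667, 0.05427778, 0.13550000)
ω₀×(Iω₀) = (0.0176, -0.0077, -0.0168)
τ = I·(Δω/dt) + ω₀×(Iω₀) = (0.1800, 0.0900, 0.2000)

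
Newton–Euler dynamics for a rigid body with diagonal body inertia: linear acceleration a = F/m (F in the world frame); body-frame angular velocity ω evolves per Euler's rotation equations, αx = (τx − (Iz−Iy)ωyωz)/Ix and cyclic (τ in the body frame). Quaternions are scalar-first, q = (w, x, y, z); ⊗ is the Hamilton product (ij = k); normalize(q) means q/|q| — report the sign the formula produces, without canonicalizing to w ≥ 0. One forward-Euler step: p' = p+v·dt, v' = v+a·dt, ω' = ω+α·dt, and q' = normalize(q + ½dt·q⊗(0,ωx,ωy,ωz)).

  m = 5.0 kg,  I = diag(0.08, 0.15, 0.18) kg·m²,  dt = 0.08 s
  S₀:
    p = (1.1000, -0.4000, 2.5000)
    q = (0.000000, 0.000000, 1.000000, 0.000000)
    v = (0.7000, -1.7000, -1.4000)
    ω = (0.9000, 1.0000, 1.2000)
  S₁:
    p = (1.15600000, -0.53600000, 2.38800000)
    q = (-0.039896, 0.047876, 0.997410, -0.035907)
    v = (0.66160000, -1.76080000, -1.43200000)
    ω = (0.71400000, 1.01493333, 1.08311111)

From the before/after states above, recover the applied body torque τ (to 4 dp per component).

τ = (-0.1500, -0.0800, -0.2000)

rate change Δω = (-0.18600000, 0.01493333, -0.11688889)
ω₀×(Iω₀) = (0.0360, -0.1080, 0.0630)
I·α + gyro = (-0.1500, -0.0800, -0.2000)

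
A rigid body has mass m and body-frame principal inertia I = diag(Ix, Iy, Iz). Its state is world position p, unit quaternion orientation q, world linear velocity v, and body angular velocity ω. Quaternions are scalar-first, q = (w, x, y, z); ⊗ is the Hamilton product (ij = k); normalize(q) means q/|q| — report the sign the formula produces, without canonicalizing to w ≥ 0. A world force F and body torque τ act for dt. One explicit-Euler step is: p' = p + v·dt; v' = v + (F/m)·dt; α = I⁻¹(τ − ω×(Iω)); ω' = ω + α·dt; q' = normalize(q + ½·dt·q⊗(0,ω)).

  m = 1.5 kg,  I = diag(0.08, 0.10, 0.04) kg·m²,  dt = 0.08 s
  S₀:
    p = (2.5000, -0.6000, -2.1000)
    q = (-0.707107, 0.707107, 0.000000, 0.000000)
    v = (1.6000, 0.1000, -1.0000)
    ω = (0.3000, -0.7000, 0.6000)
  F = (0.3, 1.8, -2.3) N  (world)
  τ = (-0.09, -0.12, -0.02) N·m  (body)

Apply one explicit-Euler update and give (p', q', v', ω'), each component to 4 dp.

p' = (2.6280, -0.5920, -2.1800)
q' = (-0.7151, 0.6981, 0.0028, -0.0367)
v' = (1.6160, 0.1960, -1.1227)
ω' = (0.1848, -0.8018, 0.5684)

precession coupling ω×(Iω) = (0.0252, 0.0072, -0.0042)
angular accel α = (-1.4400, -1.2720, -0.3950)
ω + α·dt = (0.1848, -0.8018, 0.5684)
2q̇ = q⊗(0,ω) = (-0.2121321, -0.2121321, 0.0707107, -0.9192391)
q' = normalize(q + ½dt·q⊗(0,ω)) = (-0.7151, 0.6981, 0.0028, -0.0367)
new position p' = (2.6280, -0.5920, -2.1800)
v + (F/m)dt = (1.6160, 0.1960, -1.1227)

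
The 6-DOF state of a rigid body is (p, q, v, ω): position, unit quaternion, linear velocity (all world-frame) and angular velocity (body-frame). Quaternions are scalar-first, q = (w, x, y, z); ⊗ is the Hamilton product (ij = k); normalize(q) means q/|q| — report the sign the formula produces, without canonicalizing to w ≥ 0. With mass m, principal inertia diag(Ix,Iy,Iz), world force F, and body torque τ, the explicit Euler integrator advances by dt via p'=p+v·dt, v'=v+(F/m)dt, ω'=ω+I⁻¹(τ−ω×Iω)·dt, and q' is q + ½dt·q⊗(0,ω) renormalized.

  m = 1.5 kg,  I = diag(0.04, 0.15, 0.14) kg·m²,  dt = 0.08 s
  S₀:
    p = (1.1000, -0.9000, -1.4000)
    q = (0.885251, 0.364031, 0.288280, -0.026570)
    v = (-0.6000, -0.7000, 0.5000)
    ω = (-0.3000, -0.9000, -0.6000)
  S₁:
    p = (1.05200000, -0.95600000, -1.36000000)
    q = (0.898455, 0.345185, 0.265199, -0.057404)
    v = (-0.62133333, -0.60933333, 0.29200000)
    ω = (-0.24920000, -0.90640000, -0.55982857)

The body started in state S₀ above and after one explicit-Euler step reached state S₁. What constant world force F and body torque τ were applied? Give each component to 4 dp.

F = (-0.4000, 1.7000, -3.9000)
τ = (0.0200, -0.0300, 0.1000)

velocity change Δv = (-0.02133333, 0.09066667, -0.20800000)
m·(v₁−v₀)/dt = (-0.4000, 1.7000, -3.9000)
rate change Δω = (0.05080000, -0.00640000, 0.04017143)
τ = I·(Δω/dt) + ω₀×(Iω₀) = (0.0200, -0.0300, 0.1000)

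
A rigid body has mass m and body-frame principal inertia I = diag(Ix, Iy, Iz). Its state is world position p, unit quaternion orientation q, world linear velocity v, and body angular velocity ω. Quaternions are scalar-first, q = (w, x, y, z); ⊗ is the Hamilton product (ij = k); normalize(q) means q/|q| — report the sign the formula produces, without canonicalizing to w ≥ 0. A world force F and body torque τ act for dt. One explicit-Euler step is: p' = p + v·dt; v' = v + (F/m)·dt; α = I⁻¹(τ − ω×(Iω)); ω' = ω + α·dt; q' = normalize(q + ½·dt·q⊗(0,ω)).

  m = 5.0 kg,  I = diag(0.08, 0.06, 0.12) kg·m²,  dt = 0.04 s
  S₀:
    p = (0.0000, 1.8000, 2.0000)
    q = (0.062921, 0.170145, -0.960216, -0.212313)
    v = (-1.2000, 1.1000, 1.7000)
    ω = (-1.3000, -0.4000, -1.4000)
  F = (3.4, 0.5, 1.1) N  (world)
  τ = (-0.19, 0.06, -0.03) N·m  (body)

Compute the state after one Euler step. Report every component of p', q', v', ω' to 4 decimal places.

α = I⁻¹(τ − ω×Iω) = (-2.7950, 2.2133, -0.1633)
ω + α·dt = (-1.4118, -0.3115, -1.4065)
q⊗(0,ω) = (-0.4601361, 1.1775799, 0.4890415, -1.4044282)
q + ½dt·q⊗(0,ω), renormalized = (0.0537, 0.1935, -0.9497, -0.2402)
linear accel F/m = (0.6800, 0.1000, 0.2200)
p' = p + v·dt = (-0.0480, 1.8440, 2.0680)
new velocity v' = (-1.1728, 1.1040, 1.7088)

p' = (-0.0480, 1.8440, 2.0680)
q' = (0.0537, 0.1935, -0.9497, -0.2402)
v' = (-1.1728, 1.1040, 1.7088)
ω' = (-1.4118, -0.3115, -1.4065)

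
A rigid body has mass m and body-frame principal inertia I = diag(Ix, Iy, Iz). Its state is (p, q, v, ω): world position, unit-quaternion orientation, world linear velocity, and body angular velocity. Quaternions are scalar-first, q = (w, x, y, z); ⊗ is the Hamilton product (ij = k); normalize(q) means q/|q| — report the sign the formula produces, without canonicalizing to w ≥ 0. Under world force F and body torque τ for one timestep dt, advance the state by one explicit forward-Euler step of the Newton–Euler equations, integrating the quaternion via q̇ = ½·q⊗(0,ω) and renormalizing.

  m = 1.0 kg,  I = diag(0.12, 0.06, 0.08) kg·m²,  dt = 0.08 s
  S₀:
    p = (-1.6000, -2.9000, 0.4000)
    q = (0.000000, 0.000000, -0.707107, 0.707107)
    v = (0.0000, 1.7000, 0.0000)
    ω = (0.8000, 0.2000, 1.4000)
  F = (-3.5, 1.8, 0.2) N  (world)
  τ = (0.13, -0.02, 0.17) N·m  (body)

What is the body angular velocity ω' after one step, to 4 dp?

α = I⁻¹(τ − ω×Iω) = (1.0367, -1.0800, 2.2450)
ω' = ω + α·dt = (0.8829, 0.1136, 1.5796)

ω' = (0.8829, 0.1136, 1.5796)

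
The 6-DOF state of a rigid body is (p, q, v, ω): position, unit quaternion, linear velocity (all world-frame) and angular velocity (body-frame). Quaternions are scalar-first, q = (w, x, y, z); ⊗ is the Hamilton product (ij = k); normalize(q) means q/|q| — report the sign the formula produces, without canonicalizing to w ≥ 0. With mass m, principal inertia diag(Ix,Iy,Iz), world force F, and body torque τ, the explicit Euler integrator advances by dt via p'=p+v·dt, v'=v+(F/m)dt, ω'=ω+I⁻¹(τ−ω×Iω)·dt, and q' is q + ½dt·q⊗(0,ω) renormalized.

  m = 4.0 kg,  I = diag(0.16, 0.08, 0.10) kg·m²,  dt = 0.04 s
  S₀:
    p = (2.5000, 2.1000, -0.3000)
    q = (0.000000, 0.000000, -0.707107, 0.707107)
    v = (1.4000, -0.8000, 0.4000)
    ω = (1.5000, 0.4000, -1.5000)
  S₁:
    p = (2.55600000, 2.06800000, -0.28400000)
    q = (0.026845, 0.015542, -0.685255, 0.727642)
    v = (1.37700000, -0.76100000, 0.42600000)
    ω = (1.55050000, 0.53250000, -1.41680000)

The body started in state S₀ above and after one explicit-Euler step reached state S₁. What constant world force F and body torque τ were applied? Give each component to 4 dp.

velocity change Δv = (-0.02300000, 0.03900000, 0.02600000)
m·(v₁−v₀)/dt = (-2.3000, 3.9000, 2.6000)
ω₁ − ω₀ = (0.05050000, 0.13250000, 0.08320000)
τ = I·(Δω/dt) + ω₀×(Iω₀) = (0.1900, 0.1300, 0.1600)

F = (-2.3000, 3.9000, 2.6000)
τ = (0.1900, 0.1300, 0.1600)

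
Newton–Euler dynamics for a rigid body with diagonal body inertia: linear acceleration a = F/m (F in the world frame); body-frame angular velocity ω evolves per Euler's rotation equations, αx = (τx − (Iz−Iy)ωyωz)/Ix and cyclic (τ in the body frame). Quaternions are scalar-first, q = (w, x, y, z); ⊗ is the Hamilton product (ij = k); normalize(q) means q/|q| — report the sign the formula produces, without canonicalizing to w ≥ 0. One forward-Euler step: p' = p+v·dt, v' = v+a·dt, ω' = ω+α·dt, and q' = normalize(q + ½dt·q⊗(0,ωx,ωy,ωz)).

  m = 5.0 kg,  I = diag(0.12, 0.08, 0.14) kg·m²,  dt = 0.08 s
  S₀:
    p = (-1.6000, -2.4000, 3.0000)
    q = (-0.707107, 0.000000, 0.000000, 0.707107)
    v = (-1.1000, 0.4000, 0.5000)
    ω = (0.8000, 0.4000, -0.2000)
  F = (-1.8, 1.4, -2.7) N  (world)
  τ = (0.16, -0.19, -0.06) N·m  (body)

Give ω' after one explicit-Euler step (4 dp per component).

ω' = (0.9099, 0.2068, -0.2270)

angular accel α = (1.3733, -2.4150, -0.3371)
ω + α·dt = (0.9099, 0.2068, -0.2270)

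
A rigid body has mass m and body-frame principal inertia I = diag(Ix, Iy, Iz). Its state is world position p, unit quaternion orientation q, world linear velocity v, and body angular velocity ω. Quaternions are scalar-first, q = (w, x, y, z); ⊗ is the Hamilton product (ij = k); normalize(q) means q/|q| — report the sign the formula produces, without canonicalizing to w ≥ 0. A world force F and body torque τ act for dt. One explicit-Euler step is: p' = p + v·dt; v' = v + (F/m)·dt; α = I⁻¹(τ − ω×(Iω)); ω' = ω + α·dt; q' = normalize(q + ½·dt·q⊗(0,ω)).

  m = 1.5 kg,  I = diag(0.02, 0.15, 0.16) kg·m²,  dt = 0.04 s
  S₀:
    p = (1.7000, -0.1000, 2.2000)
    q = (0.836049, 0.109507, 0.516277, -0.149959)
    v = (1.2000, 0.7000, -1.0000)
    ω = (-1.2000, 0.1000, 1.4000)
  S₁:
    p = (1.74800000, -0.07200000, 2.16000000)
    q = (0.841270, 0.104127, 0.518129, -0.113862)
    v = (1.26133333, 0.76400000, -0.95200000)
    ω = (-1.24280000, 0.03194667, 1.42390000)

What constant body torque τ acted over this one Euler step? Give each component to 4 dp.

τ = (-0.0200, -0.0200, 0.0800)

ω₁ − ω₀ = (-0.04280000, -0.06805333, 0.02390000)
I·α + gyro = (-0.0200, -0.0200, 0.0800)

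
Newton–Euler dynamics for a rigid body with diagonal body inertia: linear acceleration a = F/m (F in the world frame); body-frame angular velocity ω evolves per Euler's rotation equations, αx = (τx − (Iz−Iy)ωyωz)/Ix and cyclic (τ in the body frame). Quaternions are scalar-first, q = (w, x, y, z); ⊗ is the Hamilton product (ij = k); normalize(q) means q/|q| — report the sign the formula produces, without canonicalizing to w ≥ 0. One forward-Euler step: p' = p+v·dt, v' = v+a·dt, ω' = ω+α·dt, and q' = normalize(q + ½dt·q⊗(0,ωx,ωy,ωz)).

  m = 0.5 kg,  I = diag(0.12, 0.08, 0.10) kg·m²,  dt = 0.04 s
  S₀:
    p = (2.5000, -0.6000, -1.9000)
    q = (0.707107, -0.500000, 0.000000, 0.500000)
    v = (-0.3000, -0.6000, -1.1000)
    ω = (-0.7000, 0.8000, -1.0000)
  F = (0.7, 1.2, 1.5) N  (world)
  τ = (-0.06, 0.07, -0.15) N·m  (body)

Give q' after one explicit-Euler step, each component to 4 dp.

2q̇ = q⊗(0,ω) = (0.1500000, -0.8949749, -0.2843144, -1.1071070)
q' = normalize(q + ½dt·q⊗(0,ω)) = (0.7098, -0.5177, -0.0057, 0.4777)

q' = (0.7098, -0.5177, -0.0057, 0.4777)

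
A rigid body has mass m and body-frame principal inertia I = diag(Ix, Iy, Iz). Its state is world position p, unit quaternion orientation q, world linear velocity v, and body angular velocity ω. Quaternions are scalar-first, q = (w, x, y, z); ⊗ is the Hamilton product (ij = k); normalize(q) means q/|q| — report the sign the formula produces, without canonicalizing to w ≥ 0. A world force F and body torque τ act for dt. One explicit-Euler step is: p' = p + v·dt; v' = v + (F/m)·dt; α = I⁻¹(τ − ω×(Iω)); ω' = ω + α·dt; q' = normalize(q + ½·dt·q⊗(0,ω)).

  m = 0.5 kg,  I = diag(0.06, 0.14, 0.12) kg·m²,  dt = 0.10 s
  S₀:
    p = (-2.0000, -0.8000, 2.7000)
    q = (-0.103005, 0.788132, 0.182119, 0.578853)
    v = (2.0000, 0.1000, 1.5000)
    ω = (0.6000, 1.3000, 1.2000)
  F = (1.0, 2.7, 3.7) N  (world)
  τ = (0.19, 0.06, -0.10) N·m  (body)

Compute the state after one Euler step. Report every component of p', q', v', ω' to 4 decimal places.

p' = (-1.8000, -0.7900, 2.8500)
q' = (-0.1725, 0.7551, 0.1449, 0.6158)
v' = (2.2000, 0.6400, 2.2400)
ω' = (0.9687, 1.3737, 1.0647)

angular accel α = (3.6867, 0.7371, -1.3533)
ω' = ω + α·dt = (0.9687, 1.3737, 1.0647)
q⊗(0,ω) = (-1.4042575, -0.5957691, -0.7323531, 0.7916942)
updated quaternion q' = (-0.1725, 0.7551, 0.1449, 0.6158)
a = F/m = (2.0000, 5.4000, 7.4000)
new position p' = (-1.8000, -0.7900, 2.8500)
new velocity v' = (2.2000, 0.6400, 2.2400)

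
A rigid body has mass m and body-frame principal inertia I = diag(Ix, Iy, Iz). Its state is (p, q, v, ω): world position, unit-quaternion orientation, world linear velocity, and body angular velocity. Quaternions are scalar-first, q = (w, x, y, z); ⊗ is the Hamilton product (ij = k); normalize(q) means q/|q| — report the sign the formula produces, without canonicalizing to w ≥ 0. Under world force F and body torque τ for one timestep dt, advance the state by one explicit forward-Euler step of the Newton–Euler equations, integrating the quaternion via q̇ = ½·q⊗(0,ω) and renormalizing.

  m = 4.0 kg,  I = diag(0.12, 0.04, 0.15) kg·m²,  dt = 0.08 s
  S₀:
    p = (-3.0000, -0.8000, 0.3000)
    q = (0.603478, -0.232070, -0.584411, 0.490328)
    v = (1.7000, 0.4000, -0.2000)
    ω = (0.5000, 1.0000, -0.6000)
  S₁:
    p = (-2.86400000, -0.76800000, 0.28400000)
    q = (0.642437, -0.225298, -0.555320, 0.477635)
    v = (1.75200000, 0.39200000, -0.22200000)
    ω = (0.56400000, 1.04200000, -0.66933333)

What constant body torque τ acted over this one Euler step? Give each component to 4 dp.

Δω = ω₁−ω₀ = (0.06400000, 0.04200000, -0.06933333)
I·α + gyro = (0.0300, 0.0300, -0.1700)

τ = (0.0300, 0.0300, -0.1700)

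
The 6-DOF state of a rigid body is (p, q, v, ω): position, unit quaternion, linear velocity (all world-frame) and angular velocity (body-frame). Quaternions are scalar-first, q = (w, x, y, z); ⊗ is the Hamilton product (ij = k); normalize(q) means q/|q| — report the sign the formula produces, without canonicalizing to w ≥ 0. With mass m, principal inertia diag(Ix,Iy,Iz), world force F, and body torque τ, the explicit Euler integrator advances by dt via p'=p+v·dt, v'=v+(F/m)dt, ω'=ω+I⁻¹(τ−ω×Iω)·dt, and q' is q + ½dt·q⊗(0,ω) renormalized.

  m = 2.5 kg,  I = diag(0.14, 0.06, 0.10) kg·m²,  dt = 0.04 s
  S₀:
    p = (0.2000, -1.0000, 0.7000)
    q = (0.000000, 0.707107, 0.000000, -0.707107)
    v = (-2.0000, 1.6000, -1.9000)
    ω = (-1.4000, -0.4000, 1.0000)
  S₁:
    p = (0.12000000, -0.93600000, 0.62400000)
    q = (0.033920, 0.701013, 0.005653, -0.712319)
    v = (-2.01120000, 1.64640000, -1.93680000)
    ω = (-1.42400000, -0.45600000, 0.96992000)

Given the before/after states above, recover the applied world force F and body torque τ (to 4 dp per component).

F = (-0.7000, 2.9000, -2.3000)
τ = (-0.1000, -0.1400, -0.1200)

velocity change Δv = (-0.01120000, 0.04640000, -0.03680000)
applied force F = (-0.7000, 2.9000, -2.3000)
Δω = ω₁−ω₀ = (-0.02400000, -0.05600000, -0.03008000)
τ = I·(Δω/dt) + ω₀×(Iω₀) = (-0.1000, -0.1400, -0.1200)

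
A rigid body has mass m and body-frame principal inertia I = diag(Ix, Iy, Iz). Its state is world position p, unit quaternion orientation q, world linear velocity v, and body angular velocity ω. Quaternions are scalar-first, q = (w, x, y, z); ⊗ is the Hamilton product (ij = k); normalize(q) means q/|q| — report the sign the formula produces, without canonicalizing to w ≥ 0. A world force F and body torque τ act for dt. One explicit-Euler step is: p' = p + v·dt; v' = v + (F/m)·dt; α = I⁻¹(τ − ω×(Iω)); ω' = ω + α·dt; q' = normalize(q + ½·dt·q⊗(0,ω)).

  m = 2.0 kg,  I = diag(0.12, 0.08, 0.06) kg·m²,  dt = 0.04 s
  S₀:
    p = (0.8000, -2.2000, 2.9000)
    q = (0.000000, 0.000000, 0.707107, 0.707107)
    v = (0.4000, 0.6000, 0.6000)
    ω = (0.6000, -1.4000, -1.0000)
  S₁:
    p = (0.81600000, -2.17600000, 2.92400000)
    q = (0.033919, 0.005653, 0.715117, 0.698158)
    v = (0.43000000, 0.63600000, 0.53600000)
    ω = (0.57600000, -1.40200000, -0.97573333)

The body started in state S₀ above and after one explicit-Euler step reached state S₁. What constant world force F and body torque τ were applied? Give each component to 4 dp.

F = (1.5000, 1.8000, -3.2000)
τ = (-0.1000, -0.0400, 0.0700)

v₁ − v₀ = (0.03000000, 0.03600000, -0.06400000)
m·(v₁−v₀)/dt = (1.5000, 1.8000, -3.2000)
rate change Δω = (-0.02400000, -0.00200000, 0.02426667)
precession coupling = (-0.0280, -0.0360, 0.0336)
I·α + gyro = (-0.1000, -0.0400, 0.0700)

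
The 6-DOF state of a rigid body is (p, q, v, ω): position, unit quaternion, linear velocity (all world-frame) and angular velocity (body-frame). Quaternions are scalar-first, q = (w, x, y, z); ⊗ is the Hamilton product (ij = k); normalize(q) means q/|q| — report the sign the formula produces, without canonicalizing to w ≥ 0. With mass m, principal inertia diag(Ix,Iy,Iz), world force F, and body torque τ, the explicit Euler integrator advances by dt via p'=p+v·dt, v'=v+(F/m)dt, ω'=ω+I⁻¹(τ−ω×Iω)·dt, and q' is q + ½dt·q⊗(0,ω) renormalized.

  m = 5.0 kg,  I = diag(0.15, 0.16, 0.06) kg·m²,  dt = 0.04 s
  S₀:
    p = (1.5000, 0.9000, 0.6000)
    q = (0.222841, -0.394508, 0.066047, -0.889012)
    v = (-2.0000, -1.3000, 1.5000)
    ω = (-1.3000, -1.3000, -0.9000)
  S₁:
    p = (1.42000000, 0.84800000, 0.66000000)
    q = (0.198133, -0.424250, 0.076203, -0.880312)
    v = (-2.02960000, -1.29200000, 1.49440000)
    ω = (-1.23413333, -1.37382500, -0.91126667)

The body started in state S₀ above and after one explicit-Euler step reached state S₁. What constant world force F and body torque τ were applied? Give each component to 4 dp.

F = (-3.7000, 1.0000, -0.7000)
τ = (0.1300, -0.1900, 0.0000)

rate change Δω = (0.06586667, -0.07382500, -0.01126667)
ω₀×(Iω₀) = (-0.1170, 0.1053, 0.0169)
applied torque τ = (0.1300, -0.1900, 0.0000)
velocity change Δv = (-0.02960000, 0.00800000, -0.00560000)
applied force F = (-3.7000, 1.0000, -0.7000)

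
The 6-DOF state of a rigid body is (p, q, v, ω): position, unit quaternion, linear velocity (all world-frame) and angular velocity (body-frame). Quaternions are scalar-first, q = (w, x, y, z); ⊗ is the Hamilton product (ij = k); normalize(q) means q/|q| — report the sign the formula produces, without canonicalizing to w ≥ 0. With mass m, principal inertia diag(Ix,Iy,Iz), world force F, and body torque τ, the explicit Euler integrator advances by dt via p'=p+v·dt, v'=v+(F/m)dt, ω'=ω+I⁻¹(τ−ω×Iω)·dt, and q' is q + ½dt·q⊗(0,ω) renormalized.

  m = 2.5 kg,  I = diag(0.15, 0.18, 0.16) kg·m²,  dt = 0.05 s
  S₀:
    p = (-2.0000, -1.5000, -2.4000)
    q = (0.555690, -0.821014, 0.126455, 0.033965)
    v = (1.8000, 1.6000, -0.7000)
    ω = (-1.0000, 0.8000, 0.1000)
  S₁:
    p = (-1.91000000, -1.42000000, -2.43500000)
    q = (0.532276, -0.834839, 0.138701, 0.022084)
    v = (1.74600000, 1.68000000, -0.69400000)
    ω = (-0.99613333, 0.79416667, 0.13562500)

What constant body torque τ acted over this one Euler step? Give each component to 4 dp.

Δω = ω₁−ω₀ = (0.00386667, -0.00583333, 0.03562500)
gyro term ω₀×Iω₀ = (-0.0016, 0.0010, -0.0240)
I·α + gyro = (0.0100, -0.0200, 0.0900)

τ = (0.0100, -0.0200, 0.0900)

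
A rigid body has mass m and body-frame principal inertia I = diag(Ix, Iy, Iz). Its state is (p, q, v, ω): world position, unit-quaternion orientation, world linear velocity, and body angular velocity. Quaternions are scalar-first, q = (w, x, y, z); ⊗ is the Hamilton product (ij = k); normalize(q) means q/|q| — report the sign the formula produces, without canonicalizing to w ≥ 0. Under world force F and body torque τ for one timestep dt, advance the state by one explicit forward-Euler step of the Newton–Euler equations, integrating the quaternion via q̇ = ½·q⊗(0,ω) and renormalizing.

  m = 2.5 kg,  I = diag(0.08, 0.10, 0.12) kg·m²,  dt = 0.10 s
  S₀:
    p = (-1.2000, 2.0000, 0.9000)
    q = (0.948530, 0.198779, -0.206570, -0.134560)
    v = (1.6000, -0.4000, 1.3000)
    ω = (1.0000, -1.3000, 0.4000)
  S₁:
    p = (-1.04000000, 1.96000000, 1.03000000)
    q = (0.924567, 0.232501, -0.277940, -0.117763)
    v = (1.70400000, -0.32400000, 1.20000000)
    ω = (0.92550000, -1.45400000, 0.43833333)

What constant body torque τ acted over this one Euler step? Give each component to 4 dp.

τ = (-0.0700, -0.1700, 0.0200)

ω₁ − ω₀ = (-0.07450000, -0.15400000, 0.03833333)
ω₀×(Iω₀) = (-0.0104, -0.0160, -0.0260)
applied torque τ = (-0.0700, -0.1700, 0.0200)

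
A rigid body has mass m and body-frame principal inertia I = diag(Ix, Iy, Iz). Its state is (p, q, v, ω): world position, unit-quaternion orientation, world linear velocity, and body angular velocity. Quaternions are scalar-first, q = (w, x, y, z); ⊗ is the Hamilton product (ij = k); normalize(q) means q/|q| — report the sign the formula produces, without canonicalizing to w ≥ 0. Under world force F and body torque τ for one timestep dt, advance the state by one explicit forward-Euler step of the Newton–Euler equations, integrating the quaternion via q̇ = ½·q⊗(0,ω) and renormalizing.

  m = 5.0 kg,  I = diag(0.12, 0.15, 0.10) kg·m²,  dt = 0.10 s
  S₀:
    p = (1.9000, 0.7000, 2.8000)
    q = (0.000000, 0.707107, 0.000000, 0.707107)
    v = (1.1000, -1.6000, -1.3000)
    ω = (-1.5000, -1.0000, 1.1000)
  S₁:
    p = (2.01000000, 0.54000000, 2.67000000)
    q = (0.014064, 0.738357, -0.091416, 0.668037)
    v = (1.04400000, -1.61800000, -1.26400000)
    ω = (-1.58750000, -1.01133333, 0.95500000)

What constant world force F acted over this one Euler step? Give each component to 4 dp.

F = (-2.8000, -0.9000, 1.8000)

v₁ − v₀ = (-0.05600000, -0.01800000, 0.03600000)
applied force F = (-2.8000, -0.9000, 1.8000)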